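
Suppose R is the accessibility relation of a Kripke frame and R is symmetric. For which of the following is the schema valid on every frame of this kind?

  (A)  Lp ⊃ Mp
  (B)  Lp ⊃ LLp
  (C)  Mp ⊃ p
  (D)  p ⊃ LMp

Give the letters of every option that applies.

D

(A) axiom D: valid iff R is serial. Such an R need not be serial — not valid.
(B) Lp ⊃ LLp (axiom 4) characterises the transitive frames. Such an R need not be transitive — not valid.
(C) Mp ⊃ p is the converse of T; it holds exactly when R ⊆ identity. Such an R need not be a subset of the identity — not valid.
(D) p ⊃ LMp (axiom B) characterises the symmetric frames. Every such R is symmetric — valid.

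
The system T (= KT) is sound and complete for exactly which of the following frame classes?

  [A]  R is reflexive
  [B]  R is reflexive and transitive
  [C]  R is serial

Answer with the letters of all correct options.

A

(A) T (= KT) is sound and complete for exactly this class.
(B) this class determines S4, not T (= KT).
(C) this class determines D, not T (= KT).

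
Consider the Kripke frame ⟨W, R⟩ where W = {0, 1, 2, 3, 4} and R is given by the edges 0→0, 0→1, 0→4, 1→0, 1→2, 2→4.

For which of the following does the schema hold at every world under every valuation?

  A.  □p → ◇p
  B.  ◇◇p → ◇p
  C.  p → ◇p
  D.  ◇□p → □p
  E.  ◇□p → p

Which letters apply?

R is not reflexive: not 1 R 1.
R is not symmetric: 0 R 4 but not 4 R 0.
R is not transitive: 0 R 1 and 1 R 2 but not 0 R 2.
R is not euclidean: 0 R 1 and 0 R 4 but not 1 R 4.
R is not serial: 3 has no R-successor.
(A) axiom D: valid iff R is serial. R is not serial — not valid.
(B) the dual of axiom 4: valid iff R is transitive. R is not transitive — not valid.
(C) p → ◇p is the dual of axiom T, which corresponds to reflexivity. R is not reflexive — not valid.
(D) ◇□p → □p is the dual of axiom 5; it is valid on a frame exactly when R is euclidean. R is not euclidean, so not valid.
(E) ◇□p → p is the dual of axiom B, which corresponds to symmetry. R is not symmetric — not valid.

none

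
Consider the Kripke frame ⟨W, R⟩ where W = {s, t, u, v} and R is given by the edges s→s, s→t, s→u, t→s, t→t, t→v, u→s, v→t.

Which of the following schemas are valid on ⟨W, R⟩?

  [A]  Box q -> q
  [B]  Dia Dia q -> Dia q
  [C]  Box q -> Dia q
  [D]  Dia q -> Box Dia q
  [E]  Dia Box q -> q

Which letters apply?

R is not reflexive: not u R u.
R is symmetric: every R-edge is matched by its reverse.
R is not transitive: s R t and t R v but not s R v.
R is not euclidean: s R t and s R u but not t R u.
R is serial: every world has an R-successor.
(A) Box q -> q (axiom T) characterises the reflexive frames. R is not reflexive — not valid.
(B) Dia Dia q -> Dia q is the dual of axiom 4, which corresponds to transitivity. R is not transitive — not valid.
(C) axiom D: valid iff R is serial. R is serial — valid.
(D) Dia q -> Box Dia q is axiom 5; it is valid on a frame exactly when R is euclidean. R is not euclidean, so not valid.
(E) the dual of axiom B: valid iff R is symmetric. R is symmetric — valid.

C, E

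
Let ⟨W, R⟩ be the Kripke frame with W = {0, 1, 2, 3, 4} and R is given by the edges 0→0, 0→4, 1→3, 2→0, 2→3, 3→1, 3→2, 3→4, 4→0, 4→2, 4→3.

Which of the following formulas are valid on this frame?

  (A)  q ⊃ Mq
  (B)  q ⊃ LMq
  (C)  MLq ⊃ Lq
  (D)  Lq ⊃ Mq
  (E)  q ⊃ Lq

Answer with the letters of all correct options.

R is not reflexive: not 1 R 1.
R is not symmetric: 2 R 0 but not 0 R 2.
R is not euclidean: 2 R 0 and 2 R 3 but not 0 R 3.
R is serial: every world has an R-successor.
R is not a subset of the identity: 0 R 4 with 0 ≠ 4.
(A) the dual of axiom T: valid iff R is reflexive. R is not reflexive — not valid.
(B) q ⊃ LMq is axiom B; it is valid on a frame exactly when R is symmetric. R is not symmetric, so not valid.
(C) MLq ⊃ Lq is the dual of axiom 5, which corresponds to the euclidean property. R is not euclidean — not valid.
(D) Lq ⊃ Mq (axiom D) characterises the serial frames. R is serial — valid.
(E) q ⊃ Lq is equivalent to ◇p→p; it holds exactly when R ⊆ identity. Here R ⊄ identity — not valid.

D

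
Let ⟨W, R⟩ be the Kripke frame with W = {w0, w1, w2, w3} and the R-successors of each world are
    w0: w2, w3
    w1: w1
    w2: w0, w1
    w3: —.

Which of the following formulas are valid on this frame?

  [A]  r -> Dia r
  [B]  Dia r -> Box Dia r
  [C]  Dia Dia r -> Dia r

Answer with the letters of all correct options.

R is not reflexive: not w0 R w0.
R is not transitive: w0 R w2 and w2 R w0 but not w0 R w0.
R is not euclidean: w0 R w2 and w0 R w3 but not w2 R w3.
(A) r -> Dia r is the dual of axiom T, which corresponds to reflexivity. R is not reflexive — not valid.
(B) Dia r -> Box Dia r is axiom 5, which corresponds to the euclidean property. R is not euclidean — not valid.
(C) the dual of axiom 4: valid iff R is transitive. R is not transitive — not valid.

none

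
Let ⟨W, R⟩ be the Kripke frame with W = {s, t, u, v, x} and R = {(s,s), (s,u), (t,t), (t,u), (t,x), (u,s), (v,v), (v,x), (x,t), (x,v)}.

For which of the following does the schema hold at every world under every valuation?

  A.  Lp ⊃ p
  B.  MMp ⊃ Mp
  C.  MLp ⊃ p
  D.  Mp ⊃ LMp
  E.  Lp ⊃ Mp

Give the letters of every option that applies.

E

R is not reflexive: not u R u.
R is not symmetric: t R u but not u R t.
R is not transitive: t R u and u R s but not t R s.
R is not euclidean: t R u and t R t but not u R t.
R is serial: every world has an R-successor.
(A) Lp ⊃ p (axiom T) characterises the reflexive frames. R is not reflexive — not valid.
(B) MMp ⊃ Mp is the dual of axiom 4, which corresponds to transitivity. R is not transitive — not valid.
(C) MLp ⊃ p is the dual of axiom B; it is valid on a frame exactly when R is symmetric. R is not symmetric, so not valid.
(D) Mp ⊃ LMp (axiom 5) characterises the euclidean frames. R is not euclidean — not valid.
(E) axiom D: valid iff R is serial. R is serial — valid.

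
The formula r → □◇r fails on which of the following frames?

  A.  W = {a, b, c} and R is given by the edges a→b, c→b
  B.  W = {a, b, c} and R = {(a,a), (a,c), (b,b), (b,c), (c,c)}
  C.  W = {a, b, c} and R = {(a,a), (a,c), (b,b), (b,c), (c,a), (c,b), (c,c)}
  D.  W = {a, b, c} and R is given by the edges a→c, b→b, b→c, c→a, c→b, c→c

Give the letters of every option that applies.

A, B

The schema r → □◇r is axiom B; it is valid on a frame iff R is symmetric.
(A) R is not symmetric (a R b but not b R a), so the schema fails here.
(B) R is not symmetric (a R c but not c R a), so the schema fails here.
(C) R is symmetric (every R-edge is matched by its reverse), so the schema is valid here.
(D) R is symmetric (every R-edge is matched by its reverse), so the schema is valid here.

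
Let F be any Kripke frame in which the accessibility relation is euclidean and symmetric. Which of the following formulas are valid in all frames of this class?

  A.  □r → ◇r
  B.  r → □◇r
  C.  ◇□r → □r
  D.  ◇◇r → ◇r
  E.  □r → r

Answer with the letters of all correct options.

B, C, D

A symmetric euclidean relation is transitive (uRv and vRw give vRu by symmetry, then uRw by the euclidean condition, applied at v).
(A) □r → ◇r (axiom D) characterises the serial frames. Such an R need not be serial — not valid.
(B) r → □◇r (axiom B) characterises the symmetric frames. Every such R is symmetric — valid.
(C) ◇□r → □r is the dual of axiom 5, which corresponds to the euclidean property. Every such R is euclidean — valid.
(D) the dual of axiom 4: valid iff R is transitive. Every such R is transitive — valid.
(E) □r → r is axiom T, which corresponds to reflexivity. Such an R need not be reflexive — not valid.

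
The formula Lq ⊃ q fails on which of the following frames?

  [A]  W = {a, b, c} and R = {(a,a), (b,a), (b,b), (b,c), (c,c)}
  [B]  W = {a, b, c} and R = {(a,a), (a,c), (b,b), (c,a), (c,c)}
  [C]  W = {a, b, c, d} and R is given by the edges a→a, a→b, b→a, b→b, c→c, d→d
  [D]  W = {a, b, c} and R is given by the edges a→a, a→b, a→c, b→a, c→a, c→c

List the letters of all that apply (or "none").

The schema Lq ⊃ q is axiom T; it is valid on a frame iff R is reflexive.
(A) R is reflexive (each world relates to itself), so the schema is valid here.
(B) R is reflexive (each world relates to itself), so the schema is valid here.
(C) R is reflexive (each world relates to itself), so the schema is valid here.
(D) R is not reflexive (not b R b), so the schema fails here.

D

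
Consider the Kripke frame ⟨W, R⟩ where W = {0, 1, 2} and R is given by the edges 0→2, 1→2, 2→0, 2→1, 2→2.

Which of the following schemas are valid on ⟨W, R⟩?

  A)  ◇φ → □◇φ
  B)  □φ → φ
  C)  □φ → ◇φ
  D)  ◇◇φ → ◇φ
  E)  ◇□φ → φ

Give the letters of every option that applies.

R is not reflexive: not 0 R 0.
R is symmetric: every R-edge is matched by its reverse.
R is not transitive: 0 R 2 and 2 R 0 but not 0 R 0.
R is not euclidean: 2 R 0 and 2 R 1 but not 0 R 1.
R is serial: every world has an R-successor.
(A) ◇φ → □◇φ (axiom 5) characterises the euclidean frames. R is not euclidean — not valid.
(B) □φ → φ is axiom T, which corresponds to reflexivity. R is not reflexive — not valid.
(C) axiom D: valid iff R is serial. R is serial — valid.
(D) ◇◇φ → ◇φ is the dual of axiom 4, which corresponds to transitivity. R is not transitive — not valid.
(E) ◇□φ → φ is the dual of axiom B, which corresponds to symmetry. R is symmetric — valid.

C, E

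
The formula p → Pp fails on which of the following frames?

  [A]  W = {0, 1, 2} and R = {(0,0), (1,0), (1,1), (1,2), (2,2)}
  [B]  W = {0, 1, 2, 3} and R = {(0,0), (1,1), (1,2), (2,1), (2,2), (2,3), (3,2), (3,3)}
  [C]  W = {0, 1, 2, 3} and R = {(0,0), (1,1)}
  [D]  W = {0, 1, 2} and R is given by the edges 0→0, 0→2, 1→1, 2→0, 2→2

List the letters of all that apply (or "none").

The schema p → Pp is the dual of axiom T; it is valid on a frame iff R is reflexive.
(A) R is reflexive (each world relates to itself), so the schema is valid here.
(B) R is reflexive (each world relates to itself), so the schema is valid here.
(C) R is not reflexive (not 2 R 2), so the schema fails here.
(D) R is reflexive (each world relates to itself), so the schema is valid here.

C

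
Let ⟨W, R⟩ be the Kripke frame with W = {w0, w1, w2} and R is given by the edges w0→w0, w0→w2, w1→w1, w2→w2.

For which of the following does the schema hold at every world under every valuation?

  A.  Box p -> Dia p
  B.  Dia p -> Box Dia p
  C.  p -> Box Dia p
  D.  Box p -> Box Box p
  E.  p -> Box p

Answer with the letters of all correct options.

R is not symmetric: w0 R w2 but not w2 R w0.
R is transitive: R is closed under composition.
R is not euclidean: w0 R w2 and w0 R w0 but not w2 R w0.
R is serial: every world has an R-successor.
R is not a subset of the identity: w0 R w2 with w0 ≠ w2.
(A) Box p -> Dia p is axiom D, which corresponds to seriality. R is serial — valid.
(B) Dia p -> Box Dia p (axiom 5) characterises the euclidean frames. R is not euclidean — not valid.
(C) p -> Box Dia p (axiom B) characterises the symmetric frames. R is not symmetric — not valid.
(D) Box p -> Box Box p (axiom 4) characterises the transitive frames. R is transitive — valid.
(E) p -> Box p is equivalent to ◇p→p; it holds exactly when R ⊆ identity. Here R ⊄ identity — not valid.

A, D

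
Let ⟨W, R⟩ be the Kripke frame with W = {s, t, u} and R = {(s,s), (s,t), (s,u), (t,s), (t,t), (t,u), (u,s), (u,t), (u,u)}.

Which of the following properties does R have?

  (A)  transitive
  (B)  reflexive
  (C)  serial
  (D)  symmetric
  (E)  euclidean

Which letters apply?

(A) transitive: R is closed under composition.
(B) reflexive: each world relates to itself.
(C) serial: every world has an R-successor.
(D) symmetric: every R-edge is matched by its reverse.
(E) euclidean: any two R-successors of the same world are R-related.

A, B, C, D, E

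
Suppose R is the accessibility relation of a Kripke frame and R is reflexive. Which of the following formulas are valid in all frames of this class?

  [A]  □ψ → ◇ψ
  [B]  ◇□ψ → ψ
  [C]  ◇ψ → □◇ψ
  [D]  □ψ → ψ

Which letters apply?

A, D

A reflexive relation is serial.
(A) □ψ → ◇ψ is axiom D; it is valid on a frame exactly when R is serial. Every such R is serial, so valid.
(B) ◇□ψ → ψ is the dual of axiom B; it is valid on a frame exactly when R is symmetric. Such an R need not be symmetric, so not valid.
(C) ◇ψ → □◇ψ is axiom 5, which corresponds to the euclidean property. Such an R need not be euclidean — not valid.
(D) □ψ → ψ is axiom T; it is valid on a frame exactly when R is reflexive. Every such R is reflexive, so valid.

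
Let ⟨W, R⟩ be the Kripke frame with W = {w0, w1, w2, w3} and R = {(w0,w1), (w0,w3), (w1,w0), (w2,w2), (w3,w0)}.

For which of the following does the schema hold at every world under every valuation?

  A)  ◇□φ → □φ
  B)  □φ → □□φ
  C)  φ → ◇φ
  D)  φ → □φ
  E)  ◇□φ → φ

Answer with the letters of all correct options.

E

R is not reflexive: not w0 R w0.
R is symmetric: every R-edge is matched by its reverse.
R is not transitive: w0 R w1 and w1 R w0 but not w0 R w0.
R is not euclidean: w0 R w1 and w0 R w3 but not w1 R w3.
R is not a subset of the identity: w0 R w1 with w0 ≠ w1.
(A) ◇□φ → □φ is the dual of axiom 5, which corresponds to the euclidean property. R is not euclidean — not valid.
(B) □φ → □□φ (axiom 4) characterises the transitive frames. R is not transitive — not valid.
(C) φ → ◇φ is the dual of axiom T; it is valid on a frame exactly when R is reflexive. R is not reflexive, so not valid.
(D) φ → □φ (equivalent to ◇p→p) corresponds to R being a subset of the identity. Here R ⊄ identity, so not valid.
(E) the dual of axiom B: valid iff R is symmetric. R is symmetric — valid.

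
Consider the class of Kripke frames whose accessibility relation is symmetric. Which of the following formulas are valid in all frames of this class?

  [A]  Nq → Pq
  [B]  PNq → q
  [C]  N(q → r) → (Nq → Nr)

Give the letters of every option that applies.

B, C

(A) Nq → Pq is axiom D; it is valid on a frame exactly when R is serial. Such an R need not be serial, so not valid.
(B) PNq → q is the dual of axiom B; it is valid on a frame exactly when R is symmetric. Every such R is symmetric, so valid.
(C) N(q → r) → (Nq → Nr) is axiom K, valid on every Kripke frame — valid.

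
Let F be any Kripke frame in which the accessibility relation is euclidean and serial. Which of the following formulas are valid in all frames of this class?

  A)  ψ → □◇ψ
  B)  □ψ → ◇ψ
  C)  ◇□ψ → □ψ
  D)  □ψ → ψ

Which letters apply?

B, C

(A) axiom B: valid iff R is symmetric. Such an R need not be symmetric — not valid.
(B) □ψ → ◇ψ is axiom D; it is valid on a frame exactly when R is serial. Every such R is serial, so valid.
(C) the dual of axiom 5: valid iff R is euclidean. Every such R is euclidean — valid.
(D) axiom T: valid iff R is reflexive. Such an R need not be reflexive — not valid.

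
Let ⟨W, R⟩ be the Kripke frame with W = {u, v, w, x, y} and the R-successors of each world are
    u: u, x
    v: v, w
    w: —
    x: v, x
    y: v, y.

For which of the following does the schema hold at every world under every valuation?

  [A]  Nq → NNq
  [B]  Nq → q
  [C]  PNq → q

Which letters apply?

R is not reflexive: not w R w.
R is not symmetric: u R x but not x R u.
R is not transitive: u R x and x R v but not u R v.
(A) Nq → NNq is axiom 4; it is valid on a frame exactly when R is transitive. R is not transitive, so not valid.
(B) Nq → q (axiom T) characterises the reflexive frames. R is not reflexive — not valid.
(C) the dual of axiom B: valid iff R is symmetric. R is not symmetric — not valid.

none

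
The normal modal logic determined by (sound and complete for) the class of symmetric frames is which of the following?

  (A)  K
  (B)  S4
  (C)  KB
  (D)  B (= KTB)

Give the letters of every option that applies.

(A) K is determined by the class of arbitrary frames.
(B) S4 is determined by the class of reflexive and transitive frames.
(C) KB is determined by exactly this class.
(D) B (= KTB) is determined by the class of reflexive and symmetric frames.

C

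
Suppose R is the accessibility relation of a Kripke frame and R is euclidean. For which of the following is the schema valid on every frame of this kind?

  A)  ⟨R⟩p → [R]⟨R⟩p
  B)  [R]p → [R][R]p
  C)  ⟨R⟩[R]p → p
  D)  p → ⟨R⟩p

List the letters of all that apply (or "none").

A

(A) ⟨R⟩p → [R]⟨R⟩p (axiom 5) characterises the euclidean frames. Every such R is euclidean — valid.
(B) [R]p → [R][R]p is axiom 4; it is valid on a frame exactly when R is transitive. Such an R need not be transitive, so not valid.
(C) ⟨R⟩[R]p → p is the dual of axiom B; it is valid on a frame exactly when R is symmetric. Such an R need not be symmetric, so not valid.
(D) p → ⟨R⟩p is the dual of axiom T; it is valid on a frame exactly when R is reflexive. Such an R need not be reflexive, so not valid.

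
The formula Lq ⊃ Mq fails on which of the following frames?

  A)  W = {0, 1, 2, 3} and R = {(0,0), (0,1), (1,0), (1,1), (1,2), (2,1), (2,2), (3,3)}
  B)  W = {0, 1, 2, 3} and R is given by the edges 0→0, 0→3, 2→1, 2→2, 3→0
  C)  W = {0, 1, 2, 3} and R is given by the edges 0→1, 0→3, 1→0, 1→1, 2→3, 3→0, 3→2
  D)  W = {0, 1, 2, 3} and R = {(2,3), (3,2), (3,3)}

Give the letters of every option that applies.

B, D

The schema Lq ⊃ Mq is axiom D; it is valid on a frame iff R is serial.
(A) R is serial (every world has an R-successor), so the schema is valid here.
(B) R is not serial (1 has no R-successor), so the schema fails here.
(C) R is serial (every world has an R-successor), so the schema is valid here.
(D) R is not serial (0 has no R-successor), so the schema fails here.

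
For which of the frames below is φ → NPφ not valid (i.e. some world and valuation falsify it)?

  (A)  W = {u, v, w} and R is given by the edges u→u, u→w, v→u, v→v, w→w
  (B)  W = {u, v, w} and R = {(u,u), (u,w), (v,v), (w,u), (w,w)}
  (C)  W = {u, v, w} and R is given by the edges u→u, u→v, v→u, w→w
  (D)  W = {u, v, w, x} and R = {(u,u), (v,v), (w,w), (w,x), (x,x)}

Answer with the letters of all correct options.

The schema φ → NPφ is axiom B; it is valid on a frame iff R is symmetric.
(A) R is not symmetric (u R w but not w R u), so the schema fails here.
(B) R is symmetric (every R-edge is matched by its reverse), so the schema is valid here.
(C) R is symmetric (every R-edge is matched by its reverse), so the schema is valid here.
(D) R is not symmetric (w R x but not x R w), so the schema fails here.

A, D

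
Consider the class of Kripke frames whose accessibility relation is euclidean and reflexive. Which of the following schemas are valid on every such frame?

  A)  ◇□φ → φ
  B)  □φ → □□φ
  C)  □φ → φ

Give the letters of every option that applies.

A reflexive euclidean relation is also symmetric (from wRw and wRv the euclidean condition gives vRw) and hence transitive; it is an equivalence relation.
(A) ◇□φ → φ (the dual of axiom B) characterises the symmetric frames. Every such R is symmetric — valid.
(B) □φ → □□φ is axiom 4, which corresponds to transitivity. Every such R is transitive — valid.
(C) □φ → φ is axiom T, which corresponds to reflexivity. Every such R is reflexive — valid.

A, B, C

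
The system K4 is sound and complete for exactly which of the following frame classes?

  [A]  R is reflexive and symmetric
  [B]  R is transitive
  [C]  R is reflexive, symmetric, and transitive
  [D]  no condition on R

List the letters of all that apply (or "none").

(A) this class determines B (= KTB), not K4.
(B) K4 is sound and complete for exactly this class.
(C) this class determines S5, not K4.
(D) this class determines K, not K4.

B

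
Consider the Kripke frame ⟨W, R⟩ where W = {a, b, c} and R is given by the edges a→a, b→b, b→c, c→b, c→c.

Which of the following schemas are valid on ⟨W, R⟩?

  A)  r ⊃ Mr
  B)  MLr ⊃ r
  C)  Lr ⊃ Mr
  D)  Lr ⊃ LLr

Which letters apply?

A, B, C, D

R is reflexive: each world relates to itself.
R is symmetric: every R-edge is matched by its reverse.
R is transitive: R is closed under composition.
R is serial: every world has an R-successor.
(A) r ⊃ Mr is the dual of axiom T, which corresponds to reflexivity. R is reflexive — valid.
(B) MLr ⊃ r (the dual of axiom B) characterises the symmetric frames. R is symmetric — valid.
(C) Lr ⊃ Mr is axiom D; it is valid on a frame exactly when R is serial. R is serial, so valid.
(D) Lr ⊃ LLr is axiom 4, which corresponds to transitivity. R is transitive — valid.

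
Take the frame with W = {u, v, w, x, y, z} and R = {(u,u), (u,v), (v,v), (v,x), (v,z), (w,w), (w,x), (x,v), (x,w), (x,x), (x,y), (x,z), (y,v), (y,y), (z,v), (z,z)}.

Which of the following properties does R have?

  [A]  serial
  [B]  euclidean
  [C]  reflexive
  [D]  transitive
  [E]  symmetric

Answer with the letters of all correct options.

A, C

(A) serial: every world has an R-successor.
(B) not euclidean: u R v and u R u but not v R u.
(C) reflexive: each world relates to itself.
(D) not transitive: u R v and v R x but not u R x.
(E) not symmetric: u R v but not v R u.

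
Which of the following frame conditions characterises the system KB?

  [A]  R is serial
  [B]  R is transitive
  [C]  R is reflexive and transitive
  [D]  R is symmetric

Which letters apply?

D

(A) this class determines D, not KB.
(B) this class determines K4, not KB.
(C) this class determines S4, not KB.
(D) KB is sound and complete for exactly this class.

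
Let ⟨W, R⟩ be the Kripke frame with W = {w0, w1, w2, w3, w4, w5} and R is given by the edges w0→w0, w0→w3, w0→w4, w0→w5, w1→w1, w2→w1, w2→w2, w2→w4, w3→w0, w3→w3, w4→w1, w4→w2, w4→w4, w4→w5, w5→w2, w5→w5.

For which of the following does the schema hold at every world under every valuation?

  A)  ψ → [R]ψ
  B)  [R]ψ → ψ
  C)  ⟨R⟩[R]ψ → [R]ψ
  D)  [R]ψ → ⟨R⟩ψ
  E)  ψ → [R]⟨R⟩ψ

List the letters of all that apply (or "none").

R is reflexive: each world relates to itself.
R is not symmetric: w0 R w4 but not w4 R w0.
R is not euclidean: w0 R w3 and w0 R w4 but not w3 R w4.
R is serial: every world has an R-successor.
R is not a subset of the identity: w0 R w3 with w0 ≠ w3.
(A) ψ → [R]ψ is equivalent to ◇p→p; it holds exactly when R ⊆ identity. Here R ⊄ identity — not valid.
(B) [R]ψ → ψ (axiom T) characterises the reflexive frames. R is reflexive — valid.
(C) ⟨R⟩[R]ψ → [R]ψ is the dual of axiom 5, which corresponds to the euclidean property. R is not euclidean — not valid.
(D) [R]ψ → ⟨R⟩ψ is axiom D, which corresponds to seriality. R is serial — valid.
(E) axiom B: valid iff R is symmetric. R is not symmetric — not valid.

B, D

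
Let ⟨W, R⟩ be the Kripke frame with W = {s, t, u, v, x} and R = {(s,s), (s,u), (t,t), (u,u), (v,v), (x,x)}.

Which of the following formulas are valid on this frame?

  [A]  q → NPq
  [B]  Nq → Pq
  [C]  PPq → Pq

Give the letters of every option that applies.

R is not symmetric: s R u but not u R s.
R is transitive: R is closed under composition.
R is serial: every world has an R-successor.
(A) axiom B: valid iff R is symmetric. R is not symmetric — not valid.
(B) Nq → Pq is axiom D; it is valid on a frame exactly when R is serial. R is serial, so valid.
(C) PPq → Pq is the dual of axiom 4; it is valid on a frame exactly when R is transitive. R is transitive, so valid.

B, C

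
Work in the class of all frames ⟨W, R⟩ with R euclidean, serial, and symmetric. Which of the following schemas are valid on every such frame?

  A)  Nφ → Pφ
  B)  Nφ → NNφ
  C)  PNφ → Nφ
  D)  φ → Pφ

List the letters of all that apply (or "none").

Serial, symmetric and euclidean together give transitive (from symmetry + euclidean) and then reflexive; the relation is an equivalence.
(A) Nφ → Pφ is axiom D, which corresponds to seriality. Every such R is serial — valid.
(B) Nφ → NNφ (axiom 4) characterises the transitive frames. Every such R is transitive — valid.
(C) the dual of axiom 5: valid iff R is euclidean. Every such R is euclidean — valid.
(D) φ → Pφ (the dual of axiom T) characterises the reflexive frames. Every such R is reflexive — valid.

A, B, C, D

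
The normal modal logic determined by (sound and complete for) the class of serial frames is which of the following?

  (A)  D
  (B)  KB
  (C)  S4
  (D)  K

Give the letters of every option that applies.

A

(A) D is determined by exactly this class.
(B) KB is determined by the class of symmetric frames.
(C) S4 is determined by the class of reflexive and transitive frames.
(D) K is determined by the class of arbitrary frames.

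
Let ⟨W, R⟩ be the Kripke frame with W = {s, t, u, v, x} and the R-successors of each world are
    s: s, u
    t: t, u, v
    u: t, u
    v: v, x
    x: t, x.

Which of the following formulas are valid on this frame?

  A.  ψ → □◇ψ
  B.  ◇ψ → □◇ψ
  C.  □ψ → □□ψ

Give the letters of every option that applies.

none

R is not symmetric: s R u but not u R s.
R is not transitive: s R u and u R t but not s R t.
R is not euclidean: s R u and s R s but not u R s.
(A) ψ → □◇ψ (axiom B) characterises the symmetric frames. R is not symmetric — not valid.
(B) ◇ψ → □◇ψ is axiom 5, which corresponds to the euclidean property. R is not euclidean — not valid.
(C) □ψ → □□ψ is axiom 4; it is valid on a frame exactly when R is transitive. R is not transitive, so not valid.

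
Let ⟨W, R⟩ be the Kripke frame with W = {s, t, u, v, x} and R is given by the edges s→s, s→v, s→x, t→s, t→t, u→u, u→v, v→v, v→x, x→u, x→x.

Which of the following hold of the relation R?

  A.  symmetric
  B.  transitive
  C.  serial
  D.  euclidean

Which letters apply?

(A) not symmetric: s R v but not v R s.
(B) not transitive: s R x and x R u but not s R u.
(C) serial: every world has an R-successor.
(D) not euclidean: s R v and s R s but not v R s.

C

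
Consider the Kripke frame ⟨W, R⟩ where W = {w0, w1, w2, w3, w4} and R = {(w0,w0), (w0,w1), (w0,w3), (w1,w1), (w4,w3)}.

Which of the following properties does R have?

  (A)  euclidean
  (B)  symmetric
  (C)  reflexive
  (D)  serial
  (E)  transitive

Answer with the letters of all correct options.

(A) not euclidean: w0 R w1 and w0 R w0 but not w1 R w0.
(B) not symmetric: w0 R w1 but not w1 R w0.
(C) not reflexive: not w2 R w2.
(D) not serial: w2 has no R-successor.
(E) transitive: R is closed under composition.

E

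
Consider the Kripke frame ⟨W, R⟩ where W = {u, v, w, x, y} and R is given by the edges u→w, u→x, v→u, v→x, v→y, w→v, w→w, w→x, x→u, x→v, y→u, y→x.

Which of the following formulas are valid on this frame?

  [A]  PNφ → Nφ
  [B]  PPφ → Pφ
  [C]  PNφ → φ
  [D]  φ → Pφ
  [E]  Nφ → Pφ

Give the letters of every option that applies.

R is not reflexive: not u R u.
R is not symmetric: u R w but not w R u.
R is not transitive: u R w and w R v but not u R v.
R is not euclidean: u R x and u R w but not x R w.
R is serial: every world has an R-successor.
(A) PNφ → Nφ is the dual of axiom 5, which corresponds to the euclidean property. R is not euclidean — not valid.
(B) the dual of axiom 4: valid iff R is transitive. R is not transitive — not valid.
(C) PNφ → φ (the dual of axiom B) characterises the symmetric frames. R is not symmetric — not valid.
(D) φ → Pφ is the dual of axiom T, which corresponds to reflexivity. R is not reflexive — not valid.
(E) Nφ → Pφ is axiom D, which corresponds to seriality. R is serial — valid.

E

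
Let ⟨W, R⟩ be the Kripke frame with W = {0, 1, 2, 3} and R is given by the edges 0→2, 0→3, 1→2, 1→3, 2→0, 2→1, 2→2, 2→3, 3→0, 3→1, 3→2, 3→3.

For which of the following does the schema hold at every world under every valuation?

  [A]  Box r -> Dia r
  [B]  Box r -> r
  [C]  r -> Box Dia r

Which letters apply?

R is not reflexive: not 0 R 0.
R is symmetric: every R-edge is matched by its reverse.
R is serial: every world has an R-successor.
(A) axiom D: valid iff R is serial. R is serial — valid.
(B) axiom T: valid iff R is reflexive. R is not reflexive — not valid.
(C) r -> Box Dia r (axiom B) characterises the symmetric frames. R is symmetric — valid.

A, C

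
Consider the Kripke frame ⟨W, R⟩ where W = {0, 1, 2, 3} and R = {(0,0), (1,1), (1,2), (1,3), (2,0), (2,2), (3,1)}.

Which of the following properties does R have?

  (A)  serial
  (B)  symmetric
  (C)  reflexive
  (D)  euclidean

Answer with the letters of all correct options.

A

(A) serial: every world has an R-successor.
(B) not symmetric: 1 R 2 but not 2 R 1.
(C) not reflexive: not 3 R 3.
(D) not euclidean: 1 R 2 and 1 R 1 but not 2 R 1.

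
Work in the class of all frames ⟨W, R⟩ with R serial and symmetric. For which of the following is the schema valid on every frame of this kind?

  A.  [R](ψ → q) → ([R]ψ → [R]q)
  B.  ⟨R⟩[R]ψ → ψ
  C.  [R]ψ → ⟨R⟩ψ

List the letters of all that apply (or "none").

(A) [R](ψ → q) → ([R]ψ → [R]q) is the K axiom; it holds on all frames — valid.
(B) the dual of axiom B: valid iff R is symmetric. Every such R is symmetric — valid.
(C) [R]ψ → ⟨R⟩ψ is axiom D; it is valid on a frame exactly when R is serial. Every such R is serial, so valid.

A, B, C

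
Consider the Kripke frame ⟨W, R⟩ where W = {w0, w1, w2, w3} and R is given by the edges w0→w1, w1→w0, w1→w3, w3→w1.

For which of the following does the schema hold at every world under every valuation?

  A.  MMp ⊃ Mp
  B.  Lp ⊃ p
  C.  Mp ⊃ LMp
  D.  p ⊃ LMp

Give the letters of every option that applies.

D

R is not reflexive: not w0 R w0.
R is symmetric: every R-edge is matched by its reverse.
R is not transitive: w0 R w1 and w1 R w0 but not w0 R w0.
R is not euclidean: w1 R w0 and w1 R w3 but not w0 R w3.
(A) MMp ⊃ Mp is the dual of axiom 4, which corresponds to transitivity. R is not transitive — not valid.
(B) axiom T: valid iff R is reflexive. R is not reflexive — not valid.
(C) Mp ⊃ LMp is axiom 5, which corresponds to the euclidean property. R is not euclidean — not valid.
(D) p ⊃ LMp is axiom B, which corresponds to symmetry. R is symmetric — valid.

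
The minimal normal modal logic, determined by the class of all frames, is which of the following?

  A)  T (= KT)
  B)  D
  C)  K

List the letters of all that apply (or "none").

(A) T (= KT) is determined by the class of reflexive frames.
(B) D is determined by the class of serial frames.
(C) K is determined by exactly this class.

C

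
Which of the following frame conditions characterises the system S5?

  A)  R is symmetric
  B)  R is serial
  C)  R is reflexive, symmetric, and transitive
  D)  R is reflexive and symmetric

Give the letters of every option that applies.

C

(A) this class determines KB, not S5.
(B) this class determines D, not S5.
(C) S5 is sound and complete for exactly this class.
(D) this class determines B (= KTB), not S5.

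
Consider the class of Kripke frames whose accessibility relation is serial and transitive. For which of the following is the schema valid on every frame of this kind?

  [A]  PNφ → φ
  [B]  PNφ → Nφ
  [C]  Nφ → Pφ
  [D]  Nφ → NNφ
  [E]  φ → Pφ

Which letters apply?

(A) PNφ → φ is the dual of axiom B; it is valid on a frame exactly when R is symmetric. Such an R need not be symmetric, so not valid.
(B) PNφ → Nφ (the dual of axiom 5) characterises the euclidean frames. Such an R need not be euclidean — not valid.
(C) Nφ → Pφ is axiom D, which corresponds to seriality. Every such R is serial — valid.
(D) Nφ → NNφ is axiom 4, which corresponds to transitivity. Every such R is transitive — valid.
(E) the dual of axiom T: valid iff R is reflexive. Such an R need not be reflexive — not valid.

C, D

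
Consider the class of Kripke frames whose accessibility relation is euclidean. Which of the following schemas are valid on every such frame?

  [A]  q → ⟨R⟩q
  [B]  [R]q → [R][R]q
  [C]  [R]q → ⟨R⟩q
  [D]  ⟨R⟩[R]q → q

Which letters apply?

(A) q → ⟨R⟩q (the dual of axiom T) characterises the reflexive frames. Such an R need not be reflexive — not valid.
(B) [R]q → [R][R]q is axiom 4; it is valid on a frame exactly when R is transitive. Such an R need not be transitive, so not valid.
(C) axiom D: valid iff R is serial. Such an R need not be serial — not valid.
(D) the dual of axiom B: valid iff R is symmetric. Such an R need not be symmetric — not valid.

none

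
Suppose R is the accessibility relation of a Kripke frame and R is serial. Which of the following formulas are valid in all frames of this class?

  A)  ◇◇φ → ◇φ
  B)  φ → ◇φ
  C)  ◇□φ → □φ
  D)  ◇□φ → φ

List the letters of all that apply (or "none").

(A) ◇◇φ → ◇φ is the dual of axiom 4, which corresponds to transitivity. Such an R need not be transitive — not valid.
(B) the dual of axiom T: valid iff R is reflexive. Such an R need not be reflexive — not valid.
(C) ◇□φ → □φ is the dual of axiom 5; it is valid on a frame exactly when R is euclidean. Such an R need not be euclidean, so not valid.
(D) ◇□φ → φ (the dual of axiom B) characterises the symmetric frames. Such an R need not be symmetric — not valid.

none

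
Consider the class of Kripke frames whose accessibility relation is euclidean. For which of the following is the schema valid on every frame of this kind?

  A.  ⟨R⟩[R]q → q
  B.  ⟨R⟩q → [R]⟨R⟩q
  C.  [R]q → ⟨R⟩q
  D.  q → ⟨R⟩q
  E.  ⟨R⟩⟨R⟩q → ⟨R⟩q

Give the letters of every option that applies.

B

(A) the dual of axiom B: valid iff R is symmetric. Such an R need not be symmetric — not valid.
(B) ⟨R⟩q → [R]⟨R⟩q is axiom 5, which corresponds to the euclidean property. Every such R is euclidean — valid.
(C) [R]q → ⟨R⟩q is axiom D; it is valid on a frame exactly when R is serial. Such an R need not be serial, so not valid.
(D) the dual of axiom T: valid iff R is reflexive. Such an R need not be reflexive — not valid.
(E) ⟨R⟩⟨R⟩q → ⟨R⟩q (the dual of axiom 4) characterises the transitive frames. Such an R need not be transitive — not valid.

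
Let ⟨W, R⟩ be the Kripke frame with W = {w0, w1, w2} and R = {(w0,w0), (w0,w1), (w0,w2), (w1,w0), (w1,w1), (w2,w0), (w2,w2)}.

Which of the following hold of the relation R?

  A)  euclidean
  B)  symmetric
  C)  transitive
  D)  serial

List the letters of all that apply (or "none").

(A) not euclidean: w0 R w1 and w0 R w2 but not w1 R w2.
(B) symmetric: every R-edge is matched by its reverse.
(C) not transitive: w1 R w0 and w0 R w2 but not w1 R w2.
(D) serial: every world has an R-successor.

B, D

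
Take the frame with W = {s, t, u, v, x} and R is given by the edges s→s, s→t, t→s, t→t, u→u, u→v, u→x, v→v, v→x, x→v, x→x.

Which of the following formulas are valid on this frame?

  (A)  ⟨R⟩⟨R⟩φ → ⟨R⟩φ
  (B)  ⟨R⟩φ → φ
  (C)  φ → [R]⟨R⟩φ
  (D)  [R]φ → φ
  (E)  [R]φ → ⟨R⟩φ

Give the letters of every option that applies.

A, D, E

R is reflexive: each world relates to itself.
R is not symmetric: u R v but not v R u.
R is transitive: R is closed under composition.
R is serial: every world has an R-successor.
R is not a subset of the identity: s R t with s ≠ t.
(A) the dual of axiom 4: valid iff R is transitive. R is transitive — valid.
(B) ⟨R⟩φ → φ is the converse of T; it holds exactly when R ⊆ identity. Here R ⊄ identity — not valid.
(C) φ → [R]⟨R⟩φ is axiom B; it is valid on a frame exactly when R is symmetric. R is not symmetric, so not valid.
(D) [R]φ → φ is axiom T, which corresponds to reflexivity. R is reflexive — valid.
(E) [R]φ → ⟨R⟩φ (axiom D) characterises the serial frames. R is serial — valid.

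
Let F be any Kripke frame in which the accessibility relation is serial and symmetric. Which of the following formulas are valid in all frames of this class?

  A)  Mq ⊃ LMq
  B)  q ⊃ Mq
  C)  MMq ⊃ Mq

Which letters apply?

none

(A) axiom 5: valid iff R is euclidean. Such an R need not be euclidean — not valid.
(B) the dual of axiom T: valid iff R is reflexive. Such an R need not be reflexive — not valid.
(C) the dual of axiom 4: valid iff R is transitive. Such an R need not be transitive — not valid.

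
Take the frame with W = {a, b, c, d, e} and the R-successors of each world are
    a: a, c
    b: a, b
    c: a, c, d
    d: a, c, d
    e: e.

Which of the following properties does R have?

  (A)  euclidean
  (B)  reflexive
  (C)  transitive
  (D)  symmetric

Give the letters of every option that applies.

B

(A) not euclidean: b R a and b R b but not a R b.
(B) reflexive: each world relates to itself.
(C) not transitive: a R c and c R d but not a R d.
(D) not symmetric: b R a but not a R b.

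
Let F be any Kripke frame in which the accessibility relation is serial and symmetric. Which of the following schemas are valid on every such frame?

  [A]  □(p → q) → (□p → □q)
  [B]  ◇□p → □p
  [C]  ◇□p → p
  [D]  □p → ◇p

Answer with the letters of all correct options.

A, C, D

(A) this is just K, valid on every normal frame.
(B) the dual of axiom 5: valid iff R is euclidean. Such an R need not be euclidean — not valid.
(C) ◇□p → p is the dual of axiom B; it is valid on a frame exactly when R is symmetric. Every such R is symmetric, so valid.
(D) □p → ◇p is axiom D, which corresponds to seriality. Every such R is serial — valid.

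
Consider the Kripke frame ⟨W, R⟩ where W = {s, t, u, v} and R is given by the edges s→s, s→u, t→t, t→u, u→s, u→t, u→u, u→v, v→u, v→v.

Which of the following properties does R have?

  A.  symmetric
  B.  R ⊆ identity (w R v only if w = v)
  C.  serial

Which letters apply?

(A) symmetric: every R-edge is matched by its reverse.
(B) not ⊆ identity: s R u with s ≠ u.
(C) serial: every world has an R-successor.

A, C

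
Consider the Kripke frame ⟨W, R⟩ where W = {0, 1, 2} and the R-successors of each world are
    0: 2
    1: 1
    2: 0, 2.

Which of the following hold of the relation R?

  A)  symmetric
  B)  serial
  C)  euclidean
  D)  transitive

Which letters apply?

(A) symmetric: every R-edge is matched by its reverse.
(B) serial: every world has an R-successor.
(C) not euclidean: 2 R 0 and 2 R 0 but not 0 R 0.
(D) not transitive: 0 R 2 and 2 R 0 but not 0 R 0.

A, B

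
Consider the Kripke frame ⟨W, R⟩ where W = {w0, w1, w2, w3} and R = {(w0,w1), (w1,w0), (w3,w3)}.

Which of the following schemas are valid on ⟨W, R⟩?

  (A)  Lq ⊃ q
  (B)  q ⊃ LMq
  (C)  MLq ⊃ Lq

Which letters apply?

R is not reflexive: not w0 R w0.
R is symmetric: every R-edge is matched by its reverse.
R is not euclidean: w0 R w1 and w0 R w1 but not w1 R w1.
(A) Lq ⊃ q is axiom T, which corresponds to reflexivity. R is not reflexive — not valid.
(B) q ⊃ LMq is axiom B, which corresponds to symmetry. R is symmetric — valid.
(C) the dual of axiom 5: valid iff R is euclidean. R is not euclidean — not valid.

B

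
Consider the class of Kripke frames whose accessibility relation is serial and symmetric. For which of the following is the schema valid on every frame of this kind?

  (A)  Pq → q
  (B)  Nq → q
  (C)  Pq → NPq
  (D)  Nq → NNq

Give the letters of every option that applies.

(A) Pq → q is valid only on frames where every R-edge is a self-loop. Such an R need not be a subset of the identity — not valid.
(B) Nq → q (axiom T) characterises the reflexive frames. Such an R need not be reflexive — not valid.
(C) Pq → NPq (axiom 5) characterises the euclidean frames. Such an R need not be euclidean — not valid.
(D) Nq → NNq is axiom 4; it is valid on a frame exactly when R is transitive. Such an R need not be transitive, so not valid.

none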